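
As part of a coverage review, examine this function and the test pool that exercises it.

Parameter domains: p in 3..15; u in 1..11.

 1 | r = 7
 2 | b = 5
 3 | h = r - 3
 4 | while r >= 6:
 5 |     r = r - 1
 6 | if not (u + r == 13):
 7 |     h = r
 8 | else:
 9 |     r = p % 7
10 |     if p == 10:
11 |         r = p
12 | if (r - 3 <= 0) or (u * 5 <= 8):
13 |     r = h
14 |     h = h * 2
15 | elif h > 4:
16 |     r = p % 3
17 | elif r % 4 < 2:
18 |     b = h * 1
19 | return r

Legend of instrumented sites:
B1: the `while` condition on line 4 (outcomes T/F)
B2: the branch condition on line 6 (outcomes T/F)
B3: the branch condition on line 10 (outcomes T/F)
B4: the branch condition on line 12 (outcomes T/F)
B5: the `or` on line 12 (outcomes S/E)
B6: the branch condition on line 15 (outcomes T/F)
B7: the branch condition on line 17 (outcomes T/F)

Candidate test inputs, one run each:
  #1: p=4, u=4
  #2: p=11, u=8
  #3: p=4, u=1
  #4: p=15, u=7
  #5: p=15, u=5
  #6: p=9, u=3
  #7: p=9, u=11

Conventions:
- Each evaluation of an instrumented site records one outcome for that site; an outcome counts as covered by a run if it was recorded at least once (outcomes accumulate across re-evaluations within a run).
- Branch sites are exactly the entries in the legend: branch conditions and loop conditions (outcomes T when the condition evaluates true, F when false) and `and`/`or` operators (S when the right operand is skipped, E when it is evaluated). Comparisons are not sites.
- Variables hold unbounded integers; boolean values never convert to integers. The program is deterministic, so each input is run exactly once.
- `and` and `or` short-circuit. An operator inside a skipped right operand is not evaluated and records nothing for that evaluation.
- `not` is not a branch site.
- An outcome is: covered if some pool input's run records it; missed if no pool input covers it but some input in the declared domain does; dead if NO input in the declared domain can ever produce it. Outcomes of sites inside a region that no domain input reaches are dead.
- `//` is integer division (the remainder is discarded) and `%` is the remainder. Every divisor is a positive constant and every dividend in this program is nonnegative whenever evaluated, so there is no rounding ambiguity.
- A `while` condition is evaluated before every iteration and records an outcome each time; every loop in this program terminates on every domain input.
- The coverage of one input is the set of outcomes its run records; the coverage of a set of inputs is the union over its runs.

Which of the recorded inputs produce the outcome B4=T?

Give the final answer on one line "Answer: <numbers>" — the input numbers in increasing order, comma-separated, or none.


input #1 (p=4, u=4): does not produce B4=T
input #2 (p=11, u=8): does not produce B4=T
input #3 (p=4, u=1): produces B4=T
input #4 (p=15, u=7): does not produce B4=T
input #5 (p=15, u=5): does not produce B4=T
input #6 (p=9, u=3): does not produce B4=T
input #7 (p=9, u=11): does not produce B4=T
Answer: 3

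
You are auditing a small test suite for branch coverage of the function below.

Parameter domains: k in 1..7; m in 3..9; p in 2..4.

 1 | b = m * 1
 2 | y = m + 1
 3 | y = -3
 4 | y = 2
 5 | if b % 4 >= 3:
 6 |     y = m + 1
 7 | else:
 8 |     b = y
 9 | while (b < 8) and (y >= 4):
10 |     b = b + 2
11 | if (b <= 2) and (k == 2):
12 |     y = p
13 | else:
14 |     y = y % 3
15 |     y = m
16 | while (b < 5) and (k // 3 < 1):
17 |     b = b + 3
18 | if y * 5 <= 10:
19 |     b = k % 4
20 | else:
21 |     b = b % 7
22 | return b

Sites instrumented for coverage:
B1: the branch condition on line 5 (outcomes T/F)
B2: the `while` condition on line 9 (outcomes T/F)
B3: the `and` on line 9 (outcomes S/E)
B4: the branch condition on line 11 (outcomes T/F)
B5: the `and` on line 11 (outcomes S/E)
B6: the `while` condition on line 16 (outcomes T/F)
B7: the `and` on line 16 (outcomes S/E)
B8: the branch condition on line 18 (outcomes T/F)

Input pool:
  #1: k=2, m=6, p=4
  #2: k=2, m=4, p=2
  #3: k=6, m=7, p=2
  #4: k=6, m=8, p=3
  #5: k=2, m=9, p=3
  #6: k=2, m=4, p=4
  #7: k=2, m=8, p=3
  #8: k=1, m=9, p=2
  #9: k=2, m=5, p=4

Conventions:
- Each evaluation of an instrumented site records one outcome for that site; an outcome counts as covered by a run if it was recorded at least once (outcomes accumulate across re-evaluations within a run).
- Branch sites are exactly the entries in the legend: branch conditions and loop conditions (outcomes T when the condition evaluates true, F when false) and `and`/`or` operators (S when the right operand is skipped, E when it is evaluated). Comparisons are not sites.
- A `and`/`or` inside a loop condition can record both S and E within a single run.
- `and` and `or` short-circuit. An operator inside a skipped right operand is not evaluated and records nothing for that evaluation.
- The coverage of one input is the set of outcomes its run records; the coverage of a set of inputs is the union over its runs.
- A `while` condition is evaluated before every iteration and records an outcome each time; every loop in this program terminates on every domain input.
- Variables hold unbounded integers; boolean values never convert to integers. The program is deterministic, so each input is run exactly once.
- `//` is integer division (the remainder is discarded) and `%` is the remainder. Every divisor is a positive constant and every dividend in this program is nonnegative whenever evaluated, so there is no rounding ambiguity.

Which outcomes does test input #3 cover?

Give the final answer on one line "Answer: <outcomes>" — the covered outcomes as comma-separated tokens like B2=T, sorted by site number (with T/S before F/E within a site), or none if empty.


Running input #3 (k=6, m=7, p=2), event by event:
  B1->T, B3->E, B2->T, B3->S, B2->F, B5->S, B4->F, B7->S, B6->F, B8->F
deduplicating events, the covered set is: B1=T, B2=T, B2=F, B3=S, B3=E, B4=F, B5=S, B6=F, B7=S, B8=F
Answer: B1=T, B2=T, B2=F, B3=S, B3=E, B4=F, B5=S, B6=F, B7=S, B8=F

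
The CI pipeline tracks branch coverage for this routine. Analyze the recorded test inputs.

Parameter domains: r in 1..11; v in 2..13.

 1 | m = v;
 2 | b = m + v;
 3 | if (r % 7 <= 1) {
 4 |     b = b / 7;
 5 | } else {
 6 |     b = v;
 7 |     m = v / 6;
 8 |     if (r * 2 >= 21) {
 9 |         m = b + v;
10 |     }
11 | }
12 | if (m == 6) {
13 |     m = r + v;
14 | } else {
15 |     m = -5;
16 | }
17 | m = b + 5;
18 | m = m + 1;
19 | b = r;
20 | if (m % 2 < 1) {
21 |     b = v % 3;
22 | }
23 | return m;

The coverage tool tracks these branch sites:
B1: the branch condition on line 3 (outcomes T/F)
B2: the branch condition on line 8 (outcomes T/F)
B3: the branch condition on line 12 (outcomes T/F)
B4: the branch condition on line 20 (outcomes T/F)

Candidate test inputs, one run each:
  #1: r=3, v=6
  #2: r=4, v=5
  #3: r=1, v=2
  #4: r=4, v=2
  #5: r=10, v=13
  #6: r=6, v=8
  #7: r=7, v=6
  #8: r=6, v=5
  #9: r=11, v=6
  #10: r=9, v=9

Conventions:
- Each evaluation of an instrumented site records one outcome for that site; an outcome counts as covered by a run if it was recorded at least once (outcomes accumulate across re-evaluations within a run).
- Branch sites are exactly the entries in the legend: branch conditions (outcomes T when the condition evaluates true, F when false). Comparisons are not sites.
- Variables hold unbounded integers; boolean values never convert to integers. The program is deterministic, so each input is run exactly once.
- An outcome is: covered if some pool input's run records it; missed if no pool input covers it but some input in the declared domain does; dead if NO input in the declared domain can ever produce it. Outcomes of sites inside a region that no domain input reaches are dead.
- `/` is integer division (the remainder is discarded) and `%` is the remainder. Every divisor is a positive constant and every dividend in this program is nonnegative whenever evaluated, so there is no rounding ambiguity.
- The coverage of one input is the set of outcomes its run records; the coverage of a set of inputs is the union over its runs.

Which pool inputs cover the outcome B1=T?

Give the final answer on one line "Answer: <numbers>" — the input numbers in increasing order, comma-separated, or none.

input #1 (r=3, v=6): misses B1=T
input #2 (r=4, v=5): misses B1=T
input #3 (r=1, v=2): covers B1=T
input #4 (r=4, v=2): misses B1=T
input #5 (r=10, v=13): misses B1=T
input #6 (r=6, v=8): misses B1=T
input #7 (r=7, v=6): covers B1=T
input #8 (r=6, v=5): misses B1=T
input #9 (r=11, v=6): misses B1=T
input #10 (r=9, v=9): misses B1=T

Answer: 3, 7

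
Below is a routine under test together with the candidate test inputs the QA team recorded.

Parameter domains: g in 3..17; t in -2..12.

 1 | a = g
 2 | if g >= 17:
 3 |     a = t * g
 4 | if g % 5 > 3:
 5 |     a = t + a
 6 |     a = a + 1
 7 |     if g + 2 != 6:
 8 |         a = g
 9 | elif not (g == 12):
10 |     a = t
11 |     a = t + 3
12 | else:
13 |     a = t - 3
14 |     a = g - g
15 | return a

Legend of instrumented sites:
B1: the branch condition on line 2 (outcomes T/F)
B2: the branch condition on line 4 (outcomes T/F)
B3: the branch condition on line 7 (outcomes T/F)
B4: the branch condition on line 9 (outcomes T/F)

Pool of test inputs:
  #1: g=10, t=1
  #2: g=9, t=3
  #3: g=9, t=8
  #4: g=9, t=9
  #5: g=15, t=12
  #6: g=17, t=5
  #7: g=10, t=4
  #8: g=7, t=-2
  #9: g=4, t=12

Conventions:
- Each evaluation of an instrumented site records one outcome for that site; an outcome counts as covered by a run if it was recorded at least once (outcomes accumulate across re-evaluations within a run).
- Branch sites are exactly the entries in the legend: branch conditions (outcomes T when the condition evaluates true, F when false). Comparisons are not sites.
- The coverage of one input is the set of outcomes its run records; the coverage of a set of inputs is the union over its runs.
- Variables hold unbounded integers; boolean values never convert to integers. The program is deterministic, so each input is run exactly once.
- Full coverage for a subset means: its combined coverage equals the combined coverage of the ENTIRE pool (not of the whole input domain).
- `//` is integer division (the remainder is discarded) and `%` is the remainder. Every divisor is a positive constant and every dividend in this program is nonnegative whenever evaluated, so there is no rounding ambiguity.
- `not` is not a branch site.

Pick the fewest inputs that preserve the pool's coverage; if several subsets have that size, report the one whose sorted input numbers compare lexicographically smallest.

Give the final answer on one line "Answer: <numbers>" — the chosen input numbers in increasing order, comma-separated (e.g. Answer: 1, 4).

run #1 (g=10, t=1) records B1=F, B2=F, B4=T
run #2 (g=9, t=3) records B1=F, B2=T, B3=T
run #3 (g=9, t=8) records B1=F, B2=T, B3=T
run #4 (g=9, t=9) records B1=F, B2=T, B3=T
run #5 (g=15, t=12) records B1=F, B2=F, B4=T
run #6 (g=17, t=5) records B1=T, B2=F, B4=T
run #7 (g=10, t=4) records B1=F, B2=F, B4=T
run #8 (g=7, t=-2) records B1=F, B2=F, B4=T
run #9 (g=4, t=12) records B1=F, B2=T, B3=F
the full pool covers 7 outcomes: B1=T, B1=F, B2=T, B2=F, B3=T, B3=F, B4=T
checked all size-1 subsets: none covers 7 outcomes (max 3/7)
checked all size-2 subsets: none covers 7 outcomes (max 6/7)
size 3: inputs {2, 6, 9} cover all 7 outcomes, and no lexicographically smaller subset of this size does

Answer: 2, 6, 9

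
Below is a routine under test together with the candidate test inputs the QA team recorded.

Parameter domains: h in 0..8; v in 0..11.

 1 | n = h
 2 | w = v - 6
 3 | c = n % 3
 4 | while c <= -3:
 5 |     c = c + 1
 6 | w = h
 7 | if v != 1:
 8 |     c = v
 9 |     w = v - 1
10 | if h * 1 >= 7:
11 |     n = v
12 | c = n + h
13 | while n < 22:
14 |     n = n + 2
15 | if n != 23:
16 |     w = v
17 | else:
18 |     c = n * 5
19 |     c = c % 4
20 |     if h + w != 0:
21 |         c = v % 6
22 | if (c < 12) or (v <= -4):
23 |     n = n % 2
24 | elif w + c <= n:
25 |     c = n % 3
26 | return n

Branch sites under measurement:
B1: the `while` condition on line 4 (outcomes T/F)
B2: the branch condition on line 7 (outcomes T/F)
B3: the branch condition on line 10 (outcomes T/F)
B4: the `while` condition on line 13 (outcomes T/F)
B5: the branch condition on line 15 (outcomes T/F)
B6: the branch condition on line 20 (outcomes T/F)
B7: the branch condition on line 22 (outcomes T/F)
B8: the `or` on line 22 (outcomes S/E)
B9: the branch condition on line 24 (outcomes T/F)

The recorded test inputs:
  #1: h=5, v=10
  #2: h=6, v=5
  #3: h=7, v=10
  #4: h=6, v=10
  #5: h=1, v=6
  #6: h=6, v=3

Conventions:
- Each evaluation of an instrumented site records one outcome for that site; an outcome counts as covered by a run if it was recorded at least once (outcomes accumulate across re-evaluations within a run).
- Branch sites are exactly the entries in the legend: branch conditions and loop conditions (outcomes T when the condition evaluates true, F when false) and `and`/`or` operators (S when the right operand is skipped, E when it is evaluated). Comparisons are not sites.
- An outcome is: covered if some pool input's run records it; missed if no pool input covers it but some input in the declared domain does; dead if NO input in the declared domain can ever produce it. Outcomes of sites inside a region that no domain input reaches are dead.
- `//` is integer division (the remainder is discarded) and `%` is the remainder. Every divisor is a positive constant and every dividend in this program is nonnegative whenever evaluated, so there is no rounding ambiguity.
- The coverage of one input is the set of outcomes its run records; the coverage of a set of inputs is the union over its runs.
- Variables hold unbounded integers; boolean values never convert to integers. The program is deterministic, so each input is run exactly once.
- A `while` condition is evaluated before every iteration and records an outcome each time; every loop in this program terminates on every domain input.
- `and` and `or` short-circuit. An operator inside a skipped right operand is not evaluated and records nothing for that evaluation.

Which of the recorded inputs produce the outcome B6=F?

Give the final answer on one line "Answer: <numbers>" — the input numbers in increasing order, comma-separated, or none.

input #1 (h=5, v=10): does not produce B6=F
input #2 (h=6, v=5): does not produce B6=F
input #3 (h=7, v=10): does not produce B6=F
input #4 (h=6, v=10): does not produce B6=F
input #5 (h=1, v=6): does not produce B6=F
input #6 (h=6, v=3): does not produce B6=F

Answer: none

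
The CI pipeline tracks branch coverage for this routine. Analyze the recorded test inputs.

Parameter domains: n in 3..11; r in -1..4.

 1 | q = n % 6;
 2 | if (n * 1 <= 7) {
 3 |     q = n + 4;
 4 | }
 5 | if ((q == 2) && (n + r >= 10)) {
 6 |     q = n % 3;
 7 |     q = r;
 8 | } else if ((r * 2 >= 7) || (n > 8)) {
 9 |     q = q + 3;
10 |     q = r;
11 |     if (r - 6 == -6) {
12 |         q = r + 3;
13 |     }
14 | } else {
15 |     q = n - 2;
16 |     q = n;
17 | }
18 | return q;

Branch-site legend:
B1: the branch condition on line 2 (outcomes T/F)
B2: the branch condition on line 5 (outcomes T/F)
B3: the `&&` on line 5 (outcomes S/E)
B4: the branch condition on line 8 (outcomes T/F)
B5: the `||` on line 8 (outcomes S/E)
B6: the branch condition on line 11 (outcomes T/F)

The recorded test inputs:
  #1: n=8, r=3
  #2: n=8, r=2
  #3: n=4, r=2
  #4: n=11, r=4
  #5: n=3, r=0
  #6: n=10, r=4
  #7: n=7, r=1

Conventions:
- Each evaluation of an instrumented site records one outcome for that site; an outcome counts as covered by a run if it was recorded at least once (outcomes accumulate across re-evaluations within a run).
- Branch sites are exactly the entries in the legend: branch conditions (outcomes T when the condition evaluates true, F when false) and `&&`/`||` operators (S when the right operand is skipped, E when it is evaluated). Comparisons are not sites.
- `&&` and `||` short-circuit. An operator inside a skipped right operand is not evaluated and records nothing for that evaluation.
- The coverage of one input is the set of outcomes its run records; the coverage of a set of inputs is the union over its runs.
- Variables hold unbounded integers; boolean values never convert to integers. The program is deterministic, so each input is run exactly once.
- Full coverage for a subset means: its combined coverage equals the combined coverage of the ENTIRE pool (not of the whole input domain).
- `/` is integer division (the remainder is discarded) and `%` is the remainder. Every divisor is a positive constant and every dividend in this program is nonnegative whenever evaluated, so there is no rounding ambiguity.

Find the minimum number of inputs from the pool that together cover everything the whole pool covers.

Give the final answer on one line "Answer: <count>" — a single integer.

input #1 (n=8, r=3): events B1->F, B3->E, B2->T; covers B1=F, B2=T, B3=E
input #2 (n=8, r=2): events B1->F, B3->E, B2->T; covers B1=F, B2=T, B3=E
input #3 (n=4, r=2): events B1->T, B3->S, B2->F, B5->E, B4->F; covers B1=T, B2=F, B3=S, B4=F, B5=E
input #4 (n=11, r=4): events B1->F, B3->S, B2->F, B5->S, B4->T, B6->F; covers B1=F, B2=F, B3=S, B4=T, B5=S, B6=F
input #5 (n=3, r=0): events B1->T, B3->S, B2->F, B5->E, B4->F; covers B1=T, B2=F, B3=S, B4=F, B5=E
input #6 (n=10, r=4): events B1->F, B3->S, B2->F, B5->S, B4->T, B6->F; covers B1=F, B2=F, B3=S, B4=T, B5=S, B6=F
input #7 (n=7, r=1): events B1->T, B3->S, B2->F, B5->E, B4->F; covers B1=T, B2=F, B3=S, B4=F, B5=E
union over all inputs: B1=T, B1=F, B2=T, B2=F, B3=S, B3=E, B4=T, B4=F, B5=S, B5=E, B6=F (11 outcomes)
size 1 is not enough: best union over all size-1 subsets is 6/11
size 2 is not enough: best union over all size-2 subsets is 9/11
at size 3, {1, 3, 4} reaches all 11 outcomes; every lexicographically earlier size-3 subset fails

Answer: 3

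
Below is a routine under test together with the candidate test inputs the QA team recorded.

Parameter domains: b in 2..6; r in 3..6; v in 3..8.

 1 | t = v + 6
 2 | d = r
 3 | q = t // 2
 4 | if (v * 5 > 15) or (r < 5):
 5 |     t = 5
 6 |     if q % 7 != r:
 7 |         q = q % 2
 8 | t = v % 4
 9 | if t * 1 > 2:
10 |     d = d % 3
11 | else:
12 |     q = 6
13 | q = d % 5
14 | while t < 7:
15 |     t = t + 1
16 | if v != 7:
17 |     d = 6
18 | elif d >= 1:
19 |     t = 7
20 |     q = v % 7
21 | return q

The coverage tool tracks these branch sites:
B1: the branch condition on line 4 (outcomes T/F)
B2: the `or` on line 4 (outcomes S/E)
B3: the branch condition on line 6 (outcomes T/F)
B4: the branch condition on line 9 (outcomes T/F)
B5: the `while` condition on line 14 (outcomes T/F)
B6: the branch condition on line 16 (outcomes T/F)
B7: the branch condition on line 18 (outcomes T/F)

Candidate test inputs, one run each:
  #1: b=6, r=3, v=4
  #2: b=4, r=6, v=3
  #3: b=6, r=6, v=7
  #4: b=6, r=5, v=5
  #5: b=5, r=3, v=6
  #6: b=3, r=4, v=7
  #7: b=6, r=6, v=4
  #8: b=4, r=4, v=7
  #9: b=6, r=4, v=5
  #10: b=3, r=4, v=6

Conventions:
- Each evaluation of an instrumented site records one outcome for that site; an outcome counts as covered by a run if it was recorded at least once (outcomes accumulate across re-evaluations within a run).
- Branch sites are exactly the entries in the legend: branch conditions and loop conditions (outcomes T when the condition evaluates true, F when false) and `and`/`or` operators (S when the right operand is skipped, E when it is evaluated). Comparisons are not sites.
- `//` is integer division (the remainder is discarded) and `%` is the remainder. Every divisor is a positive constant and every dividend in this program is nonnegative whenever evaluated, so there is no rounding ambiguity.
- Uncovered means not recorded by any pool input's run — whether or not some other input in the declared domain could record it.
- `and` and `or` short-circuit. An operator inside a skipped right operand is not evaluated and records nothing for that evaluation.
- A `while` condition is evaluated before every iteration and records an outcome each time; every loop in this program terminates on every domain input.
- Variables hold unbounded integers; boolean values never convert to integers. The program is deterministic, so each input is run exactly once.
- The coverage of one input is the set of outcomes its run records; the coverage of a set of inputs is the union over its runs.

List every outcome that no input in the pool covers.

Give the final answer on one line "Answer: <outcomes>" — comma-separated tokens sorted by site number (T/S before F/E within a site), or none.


#1 (b=6, r=3, v=4) -> covered: B1=T, B2=S, B3=T, B4=F, B5=T, B5=F, B6=T
#2 (b=4, r=6, v=3) -> covered: B1=F, B2=E, B4=T, B5=T, B5=F, B6=T
#3 (b=6, r=6, v=7) -> covered: B1=T, B2=S, B3=F, B4=T, B5=T, B5=F, B6=F, B7=F
#4 (b=6, r=5, v=5) -> covered: B1=T, B2=S, B3=F, B4=F, B5=T, B5=F, B6=T
#5 (b=5, r=3, v=6) -> covered: B1=T, B2=S, B3=T, B4=F, B5=T, B5=F, B6=T
#6 (b=3, r=4, v=7) -> covered: B1=T, B2=S, B3=T, B4=T, B5=T, B5=F, B6=F, B7=T
#7 (b=6, r=6, v=4) -> covered: B1=T, B2=S, B3=T, B4=F, B5=T, B5=F, B6=T
#8 (b=4, r=4, v=7) -> covered: B1=T, B2=S, B3=T, B4=T, B5=T, B5=F, B6=F, B7=T
#9 (b=6, r=4, v=5) -> covered: B1=T, B2=S, B3=T, B4=F, B5=T, B5=F, B6=T
#10 (b=3, r=4, v=6) -> covered: B1=T, B2=S, B3=T, B4=F, B5=T, B5=F, B6=T
union over the pool: B1=T, B1=F, B2=S, B2=E, B3=T, B3=F, B4=T, B4=F, B5=T, B5=F, B6=T, B6=F, B7=T, B7=F
uncovered (0 of 14): none
Answer: none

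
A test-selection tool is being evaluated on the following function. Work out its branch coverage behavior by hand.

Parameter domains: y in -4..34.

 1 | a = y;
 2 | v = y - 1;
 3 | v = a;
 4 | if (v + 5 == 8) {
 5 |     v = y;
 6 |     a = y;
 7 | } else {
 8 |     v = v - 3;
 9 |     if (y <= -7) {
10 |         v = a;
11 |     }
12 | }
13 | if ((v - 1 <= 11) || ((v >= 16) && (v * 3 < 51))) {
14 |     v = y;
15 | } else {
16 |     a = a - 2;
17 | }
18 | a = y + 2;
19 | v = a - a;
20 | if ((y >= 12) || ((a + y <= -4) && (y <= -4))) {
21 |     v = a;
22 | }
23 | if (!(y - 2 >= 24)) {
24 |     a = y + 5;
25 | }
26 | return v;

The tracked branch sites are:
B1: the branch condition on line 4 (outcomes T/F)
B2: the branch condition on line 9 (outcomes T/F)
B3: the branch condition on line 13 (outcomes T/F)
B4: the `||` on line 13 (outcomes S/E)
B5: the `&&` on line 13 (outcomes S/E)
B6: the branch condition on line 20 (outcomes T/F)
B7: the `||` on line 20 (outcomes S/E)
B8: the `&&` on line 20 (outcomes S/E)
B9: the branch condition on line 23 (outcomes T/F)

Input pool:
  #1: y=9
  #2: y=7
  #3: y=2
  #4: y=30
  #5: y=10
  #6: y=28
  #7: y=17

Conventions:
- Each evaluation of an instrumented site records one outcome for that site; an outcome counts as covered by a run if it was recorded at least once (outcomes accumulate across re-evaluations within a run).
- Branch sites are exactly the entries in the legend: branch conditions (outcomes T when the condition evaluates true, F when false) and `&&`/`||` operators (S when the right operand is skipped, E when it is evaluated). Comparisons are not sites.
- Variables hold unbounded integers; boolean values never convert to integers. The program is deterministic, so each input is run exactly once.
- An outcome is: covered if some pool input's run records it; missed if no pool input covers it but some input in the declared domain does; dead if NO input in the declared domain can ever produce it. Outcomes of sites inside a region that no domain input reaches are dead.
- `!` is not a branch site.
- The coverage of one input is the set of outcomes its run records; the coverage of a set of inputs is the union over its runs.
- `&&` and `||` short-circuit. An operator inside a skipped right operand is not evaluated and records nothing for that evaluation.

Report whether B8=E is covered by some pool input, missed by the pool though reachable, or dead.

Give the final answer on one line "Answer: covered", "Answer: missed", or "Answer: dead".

no pool input records B8=E
but domain input (y=-4) does record it -> reachable, so missed

Answer: missed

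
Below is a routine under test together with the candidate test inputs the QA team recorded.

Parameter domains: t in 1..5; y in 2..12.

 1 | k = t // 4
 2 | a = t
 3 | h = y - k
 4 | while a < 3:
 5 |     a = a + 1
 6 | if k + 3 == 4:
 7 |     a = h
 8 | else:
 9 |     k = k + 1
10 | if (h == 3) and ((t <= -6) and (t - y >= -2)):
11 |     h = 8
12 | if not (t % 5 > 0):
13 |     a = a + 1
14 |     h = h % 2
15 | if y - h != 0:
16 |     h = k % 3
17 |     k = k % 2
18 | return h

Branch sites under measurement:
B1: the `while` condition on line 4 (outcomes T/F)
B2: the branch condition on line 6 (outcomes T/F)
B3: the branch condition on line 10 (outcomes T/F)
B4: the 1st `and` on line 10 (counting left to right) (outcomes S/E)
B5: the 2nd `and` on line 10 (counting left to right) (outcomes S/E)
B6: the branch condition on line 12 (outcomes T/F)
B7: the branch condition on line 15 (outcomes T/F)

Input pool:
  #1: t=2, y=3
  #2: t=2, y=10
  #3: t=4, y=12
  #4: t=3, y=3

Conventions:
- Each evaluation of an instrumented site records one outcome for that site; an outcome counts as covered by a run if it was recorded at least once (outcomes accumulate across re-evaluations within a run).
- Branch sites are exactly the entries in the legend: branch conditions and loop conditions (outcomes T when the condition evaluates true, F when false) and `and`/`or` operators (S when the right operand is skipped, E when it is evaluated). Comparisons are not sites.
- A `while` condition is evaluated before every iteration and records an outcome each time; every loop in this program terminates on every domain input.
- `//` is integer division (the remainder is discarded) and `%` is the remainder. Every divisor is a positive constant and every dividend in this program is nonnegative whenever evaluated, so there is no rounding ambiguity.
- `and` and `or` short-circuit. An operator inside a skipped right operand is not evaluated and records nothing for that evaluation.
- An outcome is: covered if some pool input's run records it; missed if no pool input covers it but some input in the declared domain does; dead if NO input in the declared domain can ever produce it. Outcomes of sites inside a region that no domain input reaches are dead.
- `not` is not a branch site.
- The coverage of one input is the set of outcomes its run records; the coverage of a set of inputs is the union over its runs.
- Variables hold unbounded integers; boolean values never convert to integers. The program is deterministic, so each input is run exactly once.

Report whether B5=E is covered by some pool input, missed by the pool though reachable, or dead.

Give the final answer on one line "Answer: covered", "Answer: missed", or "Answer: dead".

no pool input records B5=E
checking all 55 inputs in the declared domain: B5=E is never recorded -> dead

Answer: dead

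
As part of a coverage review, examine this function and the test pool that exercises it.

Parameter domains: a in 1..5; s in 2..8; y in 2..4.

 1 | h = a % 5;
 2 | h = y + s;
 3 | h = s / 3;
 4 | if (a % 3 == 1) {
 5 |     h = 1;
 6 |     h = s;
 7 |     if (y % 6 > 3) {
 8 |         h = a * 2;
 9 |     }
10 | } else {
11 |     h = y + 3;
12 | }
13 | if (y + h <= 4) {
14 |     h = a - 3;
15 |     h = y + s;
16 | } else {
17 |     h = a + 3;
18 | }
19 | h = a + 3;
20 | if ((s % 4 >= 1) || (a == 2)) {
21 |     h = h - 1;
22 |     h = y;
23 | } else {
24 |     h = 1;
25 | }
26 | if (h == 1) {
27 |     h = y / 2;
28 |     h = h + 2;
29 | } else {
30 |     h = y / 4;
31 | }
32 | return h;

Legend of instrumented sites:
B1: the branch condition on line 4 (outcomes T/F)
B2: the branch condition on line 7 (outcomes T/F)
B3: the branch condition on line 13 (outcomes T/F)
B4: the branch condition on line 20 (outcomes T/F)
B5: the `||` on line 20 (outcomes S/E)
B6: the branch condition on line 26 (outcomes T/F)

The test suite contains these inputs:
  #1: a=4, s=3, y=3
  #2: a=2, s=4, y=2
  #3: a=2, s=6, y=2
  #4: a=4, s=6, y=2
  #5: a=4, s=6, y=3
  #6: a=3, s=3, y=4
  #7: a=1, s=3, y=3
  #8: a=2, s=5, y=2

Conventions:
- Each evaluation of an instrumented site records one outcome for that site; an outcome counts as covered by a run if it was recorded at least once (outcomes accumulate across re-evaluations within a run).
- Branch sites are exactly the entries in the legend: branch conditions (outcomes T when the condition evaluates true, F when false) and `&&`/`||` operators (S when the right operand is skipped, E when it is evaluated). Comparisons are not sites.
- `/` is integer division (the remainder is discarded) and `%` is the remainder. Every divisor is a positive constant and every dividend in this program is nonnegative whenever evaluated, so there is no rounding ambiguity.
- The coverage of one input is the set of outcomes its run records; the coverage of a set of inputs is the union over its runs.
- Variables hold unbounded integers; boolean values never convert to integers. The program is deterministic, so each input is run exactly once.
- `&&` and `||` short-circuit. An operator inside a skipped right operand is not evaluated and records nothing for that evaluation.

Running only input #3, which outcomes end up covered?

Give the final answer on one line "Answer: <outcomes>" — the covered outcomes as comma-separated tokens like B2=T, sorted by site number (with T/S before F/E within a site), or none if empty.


Running input #3 (a=2, s=6, y=2), event by event:
  B1->F, B3->F, B5->S, B4->T, B6->F
as a set, this run covers: B1=F, B3=F, B4=T, B5=S, B6=F
Answer: B1=F, B3=F, B4=T, B5=S, B6=F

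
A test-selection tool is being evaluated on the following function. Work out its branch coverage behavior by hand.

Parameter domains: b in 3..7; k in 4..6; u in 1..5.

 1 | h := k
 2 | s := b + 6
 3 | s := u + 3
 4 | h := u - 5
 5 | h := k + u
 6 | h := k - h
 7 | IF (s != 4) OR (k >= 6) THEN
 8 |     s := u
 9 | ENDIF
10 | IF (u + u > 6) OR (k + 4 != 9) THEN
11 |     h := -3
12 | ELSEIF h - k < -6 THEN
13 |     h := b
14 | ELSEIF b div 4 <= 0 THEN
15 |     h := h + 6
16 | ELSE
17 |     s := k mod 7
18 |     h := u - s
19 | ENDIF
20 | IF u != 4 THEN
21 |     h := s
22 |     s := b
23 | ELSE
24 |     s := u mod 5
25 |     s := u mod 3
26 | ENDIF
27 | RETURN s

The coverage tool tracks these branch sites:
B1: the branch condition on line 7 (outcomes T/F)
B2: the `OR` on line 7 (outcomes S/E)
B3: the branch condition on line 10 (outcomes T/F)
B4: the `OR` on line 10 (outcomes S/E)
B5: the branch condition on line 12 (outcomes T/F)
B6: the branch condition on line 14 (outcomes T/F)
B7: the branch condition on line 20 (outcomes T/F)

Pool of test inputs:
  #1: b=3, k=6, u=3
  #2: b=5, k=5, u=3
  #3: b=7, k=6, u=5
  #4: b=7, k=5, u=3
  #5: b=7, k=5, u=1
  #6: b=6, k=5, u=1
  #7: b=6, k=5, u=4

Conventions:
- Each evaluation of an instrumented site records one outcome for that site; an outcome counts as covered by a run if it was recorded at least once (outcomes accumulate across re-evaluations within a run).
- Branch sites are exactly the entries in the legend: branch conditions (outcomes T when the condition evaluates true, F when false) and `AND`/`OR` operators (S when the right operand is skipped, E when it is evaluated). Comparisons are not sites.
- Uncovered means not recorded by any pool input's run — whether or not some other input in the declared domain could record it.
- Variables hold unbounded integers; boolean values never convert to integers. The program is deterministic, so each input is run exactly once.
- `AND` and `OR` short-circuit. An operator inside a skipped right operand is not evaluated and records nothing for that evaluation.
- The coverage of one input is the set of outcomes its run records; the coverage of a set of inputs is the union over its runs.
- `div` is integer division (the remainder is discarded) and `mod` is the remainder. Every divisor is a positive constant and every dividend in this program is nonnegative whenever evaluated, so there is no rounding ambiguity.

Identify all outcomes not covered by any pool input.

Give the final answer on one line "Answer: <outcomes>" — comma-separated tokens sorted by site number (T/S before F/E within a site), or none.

#1 (b=3, k=6, u=3) -> covered: B1=T, B2=S, B3=T, B4=E, B7=T
#2 (b=5, k=5, u=3) -> covered: B1=T, B2=S, B3=F, B4=E, B5=T, B7=T
#3 (b=7, k=6, u=5) -> covered: B1=T, B2=S, B3=T, B4=S, B7=T
#4 (b=7, k=5, u=3) -> covered: B1=T, B2=S, B3=F, B4=E, B5=T, B7=T
#5 (b=7, k=5, u=1) -> covered: B1=F, B2=E, B3=F, B4=E, B5=F, B6=F, B7=T
#6 (b=6, k=5, u=1) -> covered: B1=F, B2=E, B3=F, B4=E, B5=F, B6=F, B7=T
#7 (b=6, k=5, u=4) -> covered: B1=T, B2=S, B3=T, B4=S, B7=F
union over the pool: B1=T, B1=F, B2=S, B2=E, B3=T, B3=F, B4=S, B4=E, B5=T, B5=F, B6=F, B7=T, B7=F
uncovered (1 of 14): B6=T

Answer: B6=T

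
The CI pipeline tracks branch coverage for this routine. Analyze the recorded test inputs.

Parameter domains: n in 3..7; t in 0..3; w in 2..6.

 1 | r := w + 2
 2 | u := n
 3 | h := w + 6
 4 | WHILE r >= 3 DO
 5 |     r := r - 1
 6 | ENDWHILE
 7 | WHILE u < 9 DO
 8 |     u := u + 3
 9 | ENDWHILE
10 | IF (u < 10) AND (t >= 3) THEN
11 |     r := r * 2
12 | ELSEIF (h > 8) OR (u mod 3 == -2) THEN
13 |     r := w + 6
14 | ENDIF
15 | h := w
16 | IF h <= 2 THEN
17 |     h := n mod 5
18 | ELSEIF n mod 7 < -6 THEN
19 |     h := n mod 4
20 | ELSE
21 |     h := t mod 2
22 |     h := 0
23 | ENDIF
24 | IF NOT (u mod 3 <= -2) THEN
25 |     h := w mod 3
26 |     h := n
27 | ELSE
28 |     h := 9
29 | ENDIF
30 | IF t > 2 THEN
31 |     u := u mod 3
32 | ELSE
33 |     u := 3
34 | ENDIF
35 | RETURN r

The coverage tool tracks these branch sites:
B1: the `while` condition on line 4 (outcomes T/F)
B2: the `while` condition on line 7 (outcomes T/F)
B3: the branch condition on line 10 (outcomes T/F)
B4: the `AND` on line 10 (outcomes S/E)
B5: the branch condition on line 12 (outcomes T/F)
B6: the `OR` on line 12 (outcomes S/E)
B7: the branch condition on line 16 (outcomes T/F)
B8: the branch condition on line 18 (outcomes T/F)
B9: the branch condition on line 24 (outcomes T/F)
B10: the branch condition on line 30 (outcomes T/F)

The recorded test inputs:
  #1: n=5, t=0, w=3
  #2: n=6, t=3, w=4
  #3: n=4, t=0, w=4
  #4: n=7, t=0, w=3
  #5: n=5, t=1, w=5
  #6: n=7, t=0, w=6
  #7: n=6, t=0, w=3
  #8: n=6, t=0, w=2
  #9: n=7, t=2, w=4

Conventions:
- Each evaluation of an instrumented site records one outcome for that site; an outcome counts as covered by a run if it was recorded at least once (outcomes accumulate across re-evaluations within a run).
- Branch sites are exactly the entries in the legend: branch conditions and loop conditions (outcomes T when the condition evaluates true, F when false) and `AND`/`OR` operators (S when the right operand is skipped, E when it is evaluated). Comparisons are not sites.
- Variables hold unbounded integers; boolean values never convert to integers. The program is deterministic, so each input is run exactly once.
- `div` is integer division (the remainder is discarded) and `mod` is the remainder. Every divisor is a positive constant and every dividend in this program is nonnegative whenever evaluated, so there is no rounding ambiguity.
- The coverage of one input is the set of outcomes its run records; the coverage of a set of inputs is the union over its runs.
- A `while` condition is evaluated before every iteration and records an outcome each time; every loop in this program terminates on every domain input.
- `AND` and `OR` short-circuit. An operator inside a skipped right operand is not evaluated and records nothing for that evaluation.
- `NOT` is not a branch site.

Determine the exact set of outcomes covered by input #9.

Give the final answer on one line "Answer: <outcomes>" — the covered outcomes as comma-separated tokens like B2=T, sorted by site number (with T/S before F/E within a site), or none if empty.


Tracing the run of input #9 (n=7, t=2, w=4):
  B1->T, B1->T, B1->T, B1->T, B1->F, B2->T, B2->F, B4->S, B3->F, B6->S
  B5->T, B7->F, B8->F, B9->T, B10->F
as a set, this run covers: B1=T, B1=F, B2=T, B2=F, B3=F, B4=S, B5=T, B6=S, B7=F, B8=F, B9=T, B10=F
Answer: B1=T, B1=F, B2=T, B2=F, B3=F, B4=S, B5=T, B6=S, B7=F, B8=F, B9=T, B10=F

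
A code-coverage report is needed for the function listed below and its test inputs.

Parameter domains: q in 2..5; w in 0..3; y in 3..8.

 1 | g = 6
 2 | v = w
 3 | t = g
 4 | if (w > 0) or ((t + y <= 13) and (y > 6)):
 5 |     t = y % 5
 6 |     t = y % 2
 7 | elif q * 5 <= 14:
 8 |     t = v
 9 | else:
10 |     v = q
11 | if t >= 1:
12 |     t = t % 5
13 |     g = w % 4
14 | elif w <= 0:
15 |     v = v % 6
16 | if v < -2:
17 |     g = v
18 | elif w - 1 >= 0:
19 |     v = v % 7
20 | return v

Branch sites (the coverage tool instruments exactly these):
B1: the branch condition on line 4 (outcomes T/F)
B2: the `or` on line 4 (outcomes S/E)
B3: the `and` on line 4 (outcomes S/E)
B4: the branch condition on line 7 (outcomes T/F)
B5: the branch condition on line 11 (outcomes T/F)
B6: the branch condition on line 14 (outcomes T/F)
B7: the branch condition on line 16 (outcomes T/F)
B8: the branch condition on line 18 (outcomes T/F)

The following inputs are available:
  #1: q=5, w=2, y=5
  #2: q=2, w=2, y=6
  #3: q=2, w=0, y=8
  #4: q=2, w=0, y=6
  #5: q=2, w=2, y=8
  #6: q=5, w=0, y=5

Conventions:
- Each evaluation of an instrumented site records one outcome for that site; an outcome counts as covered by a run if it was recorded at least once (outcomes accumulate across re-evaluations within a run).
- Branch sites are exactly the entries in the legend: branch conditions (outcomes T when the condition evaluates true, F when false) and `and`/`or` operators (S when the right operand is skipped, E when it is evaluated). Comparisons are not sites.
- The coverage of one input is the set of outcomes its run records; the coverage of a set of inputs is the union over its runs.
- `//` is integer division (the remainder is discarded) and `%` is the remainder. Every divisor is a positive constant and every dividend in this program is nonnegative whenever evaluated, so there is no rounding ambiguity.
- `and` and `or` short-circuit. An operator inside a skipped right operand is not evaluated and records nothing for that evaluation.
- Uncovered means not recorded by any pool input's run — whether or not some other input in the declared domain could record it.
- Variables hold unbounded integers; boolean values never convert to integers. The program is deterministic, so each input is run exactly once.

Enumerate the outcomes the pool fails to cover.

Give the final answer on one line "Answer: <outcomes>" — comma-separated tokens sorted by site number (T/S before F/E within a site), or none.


#1 (q=5, w=2, y=5) -> B2->S, B1->T, B5->T, B7->F, B8->T; covered: B1=T, B2=S, B5=T, B7=F, B8=T
#2 (q=2, w=2, y=6) -> B2->S, B1->T, B5->F, B6->F, B7->F, B8->T; covered: B1=T, B2=S, B5=F, B6=F, B7=F, B8=T
#3 (q=2, w=0, y=8) -> B2->E, B3->S, B1->F, B4->T, B5->F, B6->T, B7->F, B8->F; covered: B1=F, B2=E, B3=S, B4=T, B5=F, B6=T, B7=F, B8=F
#4 (q=2, w=0, y=6) -> B2->E, B3->E, B1->F, B4->T, B5->F, B6->T, B7->F, B8->F; covered: B1=F, B2=E, B3=E, B4=T, B5=F, B6=T, B7=F, B8=F
#5 (q=2, w=2, y=8) -> B2->S, B1->T, B5->F, B6->F, B7->F, B8->T; covered: B1=T, B2=S, B5=F, B6=F, B7=F, B8=T
#6 (q=5, w=0, y=5) -> B2->E, B3->E, B1->F, B4->F, B5->T, B7->F, B8->F; covered: B1=F, B2=E, B3=E, B4=F, B5=T, B7=F, B8=F
union over the pool: B1=T, B1=F, B2=S, B2=E, B3=S, B3=E, B4=T, B4=F, B5=T, B5=F, B6=T, B6=F, B7=F, B8=T, B8=F
uncovered (1 of 16): B7=T
Answer: B7=T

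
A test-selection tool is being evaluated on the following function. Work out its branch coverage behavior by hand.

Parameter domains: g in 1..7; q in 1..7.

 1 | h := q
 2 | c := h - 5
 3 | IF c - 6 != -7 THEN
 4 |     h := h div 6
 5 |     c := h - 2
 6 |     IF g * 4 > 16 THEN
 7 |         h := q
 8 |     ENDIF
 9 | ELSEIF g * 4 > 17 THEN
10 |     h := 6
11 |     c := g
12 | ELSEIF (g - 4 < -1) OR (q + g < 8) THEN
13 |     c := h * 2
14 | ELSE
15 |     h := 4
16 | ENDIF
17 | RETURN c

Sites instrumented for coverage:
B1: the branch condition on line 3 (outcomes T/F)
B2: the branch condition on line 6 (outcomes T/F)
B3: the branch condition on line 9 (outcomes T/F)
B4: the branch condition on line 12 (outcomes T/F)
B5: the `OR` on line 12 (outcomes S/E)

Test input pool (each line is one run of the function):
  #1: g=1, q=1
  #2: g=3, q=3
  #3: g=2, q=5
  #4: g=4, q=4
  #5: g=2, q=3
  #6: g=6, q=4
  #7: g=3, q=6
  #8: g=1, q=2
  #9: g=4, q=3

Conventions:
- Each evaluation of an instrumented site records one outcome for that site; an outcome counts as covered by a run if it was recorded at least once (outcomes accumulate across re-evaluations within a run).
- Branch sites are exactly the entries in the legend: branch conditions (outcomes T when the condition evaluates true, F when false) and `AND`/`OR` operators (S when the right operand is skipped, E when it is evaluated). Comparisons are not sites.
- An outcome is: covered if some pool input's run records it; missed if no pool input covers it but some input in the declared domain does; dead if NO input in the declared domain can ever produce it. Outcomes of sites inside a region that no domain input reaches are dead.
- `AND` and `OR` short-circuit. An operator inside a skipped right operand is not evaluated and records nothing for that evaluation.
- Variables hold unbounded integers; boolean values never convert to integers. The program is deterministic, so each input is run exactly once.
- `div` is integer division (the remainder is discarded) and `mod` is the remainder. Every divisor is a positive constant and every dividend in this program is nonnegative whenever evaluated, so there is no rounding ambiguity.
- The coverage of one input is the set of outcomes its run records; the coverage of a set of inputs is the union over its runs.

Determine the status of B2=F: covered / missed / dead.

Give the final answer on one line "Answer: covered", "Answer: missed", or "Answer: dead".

B2=F is recorded by pool input(s) 1, 2, 3, 5, 7, 8, 9 -> covered

Answer: covered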